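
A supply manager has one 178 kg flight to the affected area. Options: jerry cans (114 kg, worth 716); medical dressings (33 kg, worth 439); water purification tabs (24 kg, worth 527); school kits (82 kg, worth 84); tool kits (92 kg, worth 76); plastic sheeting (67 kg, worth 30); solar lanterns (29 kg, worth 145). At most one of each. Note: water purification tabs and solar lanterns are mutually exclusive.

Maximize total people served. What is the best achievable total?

1682

Density check — water purification tabs 21.96, medical dressings 13.30, jerry cans 6.28 are the best per kg.
The ratio ordering already packs tightly: jerry cans + medical dressings + water purification tabs, 171 kg, 1682.
The closest alternative, jerry cans + medical dressings + solar lanterns, reaches only 1300.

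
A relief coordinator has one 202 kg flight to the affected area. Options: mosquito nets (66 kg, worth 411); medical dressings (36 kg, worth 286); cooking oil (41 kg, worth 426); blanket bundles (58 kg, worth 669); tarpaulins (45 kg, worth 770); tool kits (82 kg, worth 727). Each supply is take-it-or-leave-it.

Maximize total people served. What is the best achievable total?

2166

Taking the top-ratio supplies first gives medical dressings + cooking oil + blanket bundles + tarpaulins for 2151 (180 kg).
The 77 kg tied up in medical dressings and cooking oil is better spent on tool kits — total rises to 2166 (185 kg).
That's the maximum — no swap from here does better than 2166.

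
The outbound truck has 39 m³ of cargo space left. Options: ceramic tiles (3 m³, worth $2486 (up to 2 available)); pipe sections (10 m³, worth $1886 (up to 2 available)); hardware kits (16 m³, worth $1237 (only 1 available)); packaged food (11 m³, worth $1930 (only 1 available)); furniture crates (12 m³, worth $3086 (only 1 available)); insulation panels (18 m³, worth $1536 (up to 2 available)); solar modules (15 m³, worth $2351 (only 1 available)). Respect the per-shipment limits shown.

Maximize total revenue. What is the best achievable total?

11874

By revenue per m³: ceramic tiles 828.67, furniture crates 257.17, pipe sections 188.60, packaged food 175.45 lead.
A density-first pass picks 2×ceramic tiles + 2×pipe sections + furniture crates — 11830 at 38 m³.
The 10 m³ tied up in pipe sections is better spent on packaged food — total rises to 11874 (39 m³).
That's the maximum — no swap from here does better than 11874.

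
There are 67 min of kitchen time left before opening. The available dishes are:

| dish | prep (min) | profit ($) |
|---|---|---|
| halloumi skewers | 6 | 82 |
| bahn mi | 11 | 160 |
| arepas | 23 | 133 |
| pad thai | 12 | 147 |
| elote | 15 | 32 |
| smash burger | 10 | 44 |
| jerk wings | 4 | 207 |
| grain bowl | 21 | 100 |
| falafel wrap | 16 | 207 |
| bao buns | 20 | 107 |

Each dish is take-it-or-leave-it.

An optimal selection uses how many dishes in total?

The maximum profit within 67 min is 854.
bahn mi + arepas + pad thai + jerk wings + falafel wrap hits 854 at 66 min.
Any selection reaching 854 contains exactly 5 dishes.

5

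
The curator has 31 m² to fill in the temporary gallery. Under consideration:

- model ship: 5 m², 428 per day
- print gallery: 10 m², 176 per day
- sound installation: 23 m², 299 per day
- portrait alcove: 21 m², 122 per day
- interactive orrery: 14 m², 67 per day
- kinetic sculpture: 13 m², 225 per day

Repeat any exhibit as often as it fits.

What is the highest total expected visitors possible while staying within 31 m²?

Taking 6×model ship: 30 m² used, 2568 in expected visitors.
No other feasible combination exceeds 2568.

2568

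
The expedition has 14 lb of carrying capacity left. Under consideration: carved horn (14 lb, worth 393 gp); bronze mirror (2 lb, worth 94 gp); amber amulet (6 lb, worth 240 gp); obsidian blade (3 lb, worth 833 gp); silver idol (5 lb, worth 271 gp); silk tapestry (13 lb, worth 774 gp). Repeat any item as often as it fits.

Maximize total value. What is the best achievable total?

3426

The ratio ordering already packs tightly: bronze mirror + 4×obsidian blade, 14 lb, 3426.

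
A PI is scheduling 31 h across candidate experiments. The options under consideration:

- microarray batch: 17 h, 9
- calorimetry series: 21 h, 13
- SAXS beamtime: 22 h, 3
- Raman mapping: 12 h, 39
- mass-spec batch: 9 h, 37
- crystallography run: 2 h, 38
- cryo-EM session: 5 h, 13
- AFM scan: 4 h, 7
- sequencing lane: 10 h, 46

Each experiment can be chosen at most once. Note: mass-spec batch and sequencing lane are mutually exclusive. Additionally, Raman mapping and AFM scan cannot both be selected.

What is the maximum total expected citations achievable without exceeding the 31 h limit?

136

Raman mapping + crystallography run + cryo-EM session + sequencing lane uses 29 of the 31 h and totals 136.
Runner-up Raman mapping + mass-spec batch + crystallography run + cryo-EM session tops out at 127.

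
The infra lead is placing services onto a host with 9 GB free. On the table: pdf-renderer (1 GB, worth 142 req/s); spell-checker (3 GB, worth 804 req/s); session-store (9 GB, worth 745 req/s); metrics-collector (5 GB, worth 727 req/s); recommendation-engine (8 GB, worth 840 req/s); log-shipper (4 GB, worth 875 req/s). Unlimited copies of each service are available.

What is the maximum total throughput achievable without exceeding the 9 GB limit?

2412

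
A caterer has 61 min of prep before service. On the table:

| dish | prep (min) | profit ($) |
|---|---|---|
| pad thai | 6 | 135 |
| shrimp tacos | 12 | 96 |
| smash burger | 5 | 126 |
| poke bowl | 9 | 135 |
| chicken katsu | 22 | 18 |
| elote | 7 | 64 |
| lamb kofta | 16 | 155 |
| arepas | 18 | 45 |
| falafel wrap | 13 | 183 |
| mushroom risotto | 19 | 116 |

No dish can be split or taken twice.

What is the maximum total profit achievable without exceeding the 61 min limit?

830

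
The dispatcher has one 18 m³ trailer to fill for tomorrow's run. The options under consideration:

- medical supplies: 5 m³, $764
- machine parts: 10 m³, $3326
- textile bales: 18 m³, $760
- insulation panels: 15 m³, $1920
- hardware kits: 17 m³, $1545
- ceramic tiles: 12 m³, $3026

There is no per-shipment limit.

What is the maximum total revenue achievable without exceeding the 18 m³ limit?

4090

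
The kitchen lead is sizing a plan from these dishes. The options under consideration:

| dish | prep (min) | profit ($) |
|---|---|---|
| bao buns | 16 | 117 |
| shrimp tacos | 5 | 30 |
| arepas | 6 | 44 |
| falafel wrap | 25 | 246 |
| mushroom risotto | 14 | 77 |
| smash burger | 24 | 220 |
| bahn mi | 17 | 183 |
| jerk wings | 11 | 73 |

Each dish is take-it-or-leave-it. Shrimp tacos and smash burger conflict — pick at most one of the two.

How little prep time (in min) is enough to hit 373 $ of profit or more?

Minimise min subject to total profit ≥ 373.
smash burger + bahn mi reaches 403 using 41 min.
Below 41 min the best achievable stays under 373.

41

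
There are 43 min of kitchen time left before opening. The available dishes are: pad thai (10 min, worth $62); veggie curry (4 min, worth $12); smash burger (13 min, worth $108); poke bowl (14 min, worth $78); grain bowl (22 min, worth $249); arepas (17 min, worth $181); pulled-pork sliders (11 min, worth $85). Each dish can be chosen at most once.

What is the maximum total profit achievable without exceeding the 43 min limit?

By profit per min: grain bowl 11.32, arepas 10.65, smash burger 8.31 lead.
Taking veggie curry + grain bowl + arepas: 43 min used, 442 in profit.
Next best is grain bowl + arepas at 430 (39 min) — short by 12.

442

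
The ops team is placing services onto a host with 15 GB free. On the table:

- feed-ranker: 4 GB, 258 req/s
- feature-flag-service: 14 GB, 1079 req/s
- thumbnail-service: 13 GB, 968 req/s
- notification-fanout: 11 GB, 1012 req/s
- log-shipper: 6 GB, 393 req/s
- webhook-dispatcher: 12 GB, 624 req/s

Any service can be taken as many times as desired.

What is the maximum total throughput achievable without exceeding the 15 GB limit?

1270

Taking feed-ranker + notification-fanout: 15 GB used, 1270 in throughput.
No other feasible combination exceeds 1270.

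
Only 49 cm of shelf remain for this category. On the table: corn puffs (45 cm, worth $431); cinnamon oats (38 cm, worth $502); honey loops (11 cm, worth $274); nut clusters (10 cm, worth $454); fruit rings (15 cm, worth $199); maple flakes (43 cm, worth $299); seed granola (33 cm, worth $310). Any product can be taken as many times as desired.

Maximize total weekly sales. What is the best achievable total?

1816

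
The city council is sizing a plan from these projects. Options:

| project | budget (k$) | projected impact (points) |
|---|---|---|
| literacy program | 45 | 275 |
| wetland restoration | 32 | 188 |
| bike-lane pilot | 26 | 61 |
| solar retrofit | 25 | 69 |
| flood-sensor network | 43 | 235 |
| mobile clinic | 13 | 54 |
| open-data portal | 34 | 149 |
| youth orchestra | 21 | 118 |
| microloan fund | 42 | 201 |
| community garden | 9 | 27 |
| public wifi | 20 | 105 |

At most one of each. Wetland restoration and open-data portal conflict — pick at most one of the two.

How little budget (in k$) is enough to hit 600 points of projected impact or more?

Minimise k$ subject to total projected impact ≥ 600.
Taking literacy program + wetland restoration + youth orchestra + community garden gives 608 (≥ 600) for 107 k$.
Below 107 k$ the best achievable stays under 600.

107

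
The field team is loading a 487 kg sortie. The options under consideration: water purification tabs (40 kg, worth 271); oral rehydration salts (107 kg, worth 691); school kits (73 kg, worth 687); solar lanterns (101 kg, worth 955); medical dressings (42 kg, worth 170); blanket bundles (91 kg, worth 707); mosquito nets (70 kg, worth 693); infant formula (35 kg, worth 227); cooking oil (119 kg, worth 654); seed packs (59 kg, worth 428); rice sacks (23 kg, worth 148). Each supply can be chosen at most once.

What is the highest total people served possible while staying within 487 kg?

By people served per kg: mosquito nets 9.90, solar lanterns 9.46, school kits 9.41 lead.
A density-first pass picks water purification tabs + school kits + solar lanterns + blanket bundles + mosquito nets + infant formula + seed packs — 3968 at 469 kg.
Replace infant formula and seed packs with oral rehydration salts: the trade gains 36 net, giving 4004 at 482 kg.

4004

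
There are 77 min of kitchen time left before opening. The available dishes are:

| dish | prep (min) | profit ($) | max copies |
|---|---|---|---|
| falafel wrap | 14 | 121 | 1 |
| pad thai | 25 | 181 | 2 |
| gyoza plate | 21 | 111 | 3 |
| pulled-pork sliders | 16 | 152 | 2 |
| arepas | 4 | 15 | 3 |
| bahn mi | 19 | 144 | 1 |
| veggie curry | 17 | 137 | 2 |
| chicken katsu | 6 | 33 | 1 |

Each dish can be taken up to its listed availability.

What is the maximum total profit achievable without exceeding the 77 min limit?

By profit per min: pulled-pork sliders 9.50, falafel wrap 8.64, veggie curry 8.06 lead.
A density-first pass picks falafel wrap + 2×pulled-pork sliders + 2×arepas + veggie curry + chicken katsu — 625 at 77 min.
The 25 min tied up in 2×arepas and veggie curry is better spent on pad thai — total rises to 639 (77 min).
Nothing else within 77 min beats 639.

639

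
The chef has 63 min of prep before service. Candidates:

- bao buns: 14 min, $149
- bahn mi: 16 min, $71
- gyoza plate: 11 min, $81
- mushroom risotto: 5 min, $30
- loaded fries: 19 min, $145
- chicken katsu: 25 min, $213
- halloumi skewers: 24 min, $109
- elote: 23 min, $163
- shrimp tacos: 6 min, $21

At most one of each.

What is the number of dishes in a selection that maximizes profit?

4

The maximum profit within 63 min is 537.
For example bao buns + mushroom risotto + loaded fries + chicken katsu achieves it, using 63 min.
Every optimal selection uses 4 dishes.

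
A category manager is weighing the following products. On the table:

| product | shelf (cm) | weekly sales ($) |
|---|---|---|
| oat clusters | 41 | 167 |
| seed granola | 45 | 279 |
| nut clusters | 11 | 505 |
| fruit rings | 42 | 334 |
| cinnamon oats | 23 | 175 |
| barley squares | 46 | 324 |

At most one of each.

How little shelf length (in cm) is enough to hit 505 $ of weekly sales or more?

11

Minimise cm subject to total weekly sales ≥ 505.
nut clusters: 505 weekly sales at 11 cm.
No combination under 11 cm hits 505.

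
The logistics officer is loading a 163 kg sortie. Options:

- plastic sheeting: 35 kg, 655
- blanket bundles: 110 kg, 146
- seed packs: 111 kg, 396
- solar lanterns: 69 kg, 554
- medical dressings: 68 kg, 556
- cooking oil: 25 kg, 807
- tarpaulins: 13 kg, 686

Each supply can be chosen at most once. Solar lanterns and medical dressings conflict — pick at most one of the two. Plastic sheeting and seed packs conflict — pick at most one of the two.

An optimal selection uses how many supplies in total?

4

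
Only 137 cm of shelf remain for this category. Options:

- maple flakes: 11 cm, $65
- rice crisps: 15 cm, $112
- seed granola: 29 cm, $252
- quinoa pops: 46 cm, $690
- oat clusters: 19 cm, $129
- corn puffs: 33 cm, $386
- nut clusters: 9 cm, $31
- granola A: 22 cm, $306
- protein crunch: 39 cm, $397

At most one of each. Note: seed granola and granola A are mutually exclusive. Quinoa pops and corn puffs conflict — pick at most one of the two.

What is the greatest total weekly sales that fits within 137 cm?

1587

Density check — quinoa pops 15.00, granola A 13.91, corn puffs 11.70, protein crunch 10.18 are the best per cm.
Best packing: maple flakes + quinoa pops + oat clusters + granola A + protein crunch — 137 cm, 1587 total.
Nothing else feasible within 137 cm beats 1587.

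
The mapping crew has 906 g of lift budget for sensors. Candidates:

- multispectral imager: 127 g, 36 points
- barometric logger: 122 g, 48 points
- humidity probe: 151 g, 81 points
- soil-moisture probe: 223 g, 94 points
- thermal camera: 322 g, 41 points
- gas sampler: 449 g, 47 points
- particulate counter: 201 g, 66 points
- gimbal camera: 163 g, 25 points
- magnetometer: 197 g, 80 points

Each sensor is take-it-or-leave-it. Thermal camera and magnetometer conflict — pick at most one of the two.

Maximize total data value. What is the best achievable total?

369

Density check — humidity probe 0.54, soil-moisture probe 0.42, magnetometer 0.41, barometric logger 0.39 are the best per g.
The ratio ordering already packs tightly: barometric logger + humidity probe + soil-moisture probe + particulate counter + magnetometer, 894 g, 369.
An exhaustive check of the 512 subsets confirms 369.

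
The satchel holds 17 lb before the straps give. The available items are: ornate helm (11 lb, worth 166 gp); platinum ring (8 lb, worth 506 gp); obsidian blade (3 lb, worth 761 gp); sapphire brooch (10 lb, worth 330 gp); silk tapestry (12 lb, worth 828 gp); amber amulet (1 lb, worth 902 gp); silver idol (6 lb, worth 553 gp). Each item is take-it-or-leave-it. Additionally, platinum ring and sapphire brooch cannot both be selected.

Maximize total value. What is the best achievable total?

2491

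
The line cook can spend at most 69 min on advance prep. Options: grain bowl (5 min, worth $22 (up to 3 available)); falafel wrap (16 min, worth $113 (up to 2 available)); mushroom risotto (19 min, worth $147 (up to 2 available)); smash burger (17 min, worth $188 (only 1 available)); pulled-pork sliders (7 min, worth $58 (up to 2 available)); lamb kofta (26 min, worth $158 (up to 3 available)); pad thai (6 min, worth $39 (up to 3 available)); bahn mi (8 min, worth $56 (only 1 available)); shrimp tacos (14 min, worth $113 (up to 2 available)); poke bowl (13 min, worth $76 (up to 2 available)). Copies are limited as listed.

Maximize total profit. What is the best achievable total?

598

Ranking by ratio (profit/min): smash burger 11.06, pulled-pork sliders 8.29, shrimp tacos 8.07, mushroom risotto 7.74.
Filling by ratio: smash burger + 2×pulled-pork sliders + bahn mi + 2×shrimp tacos for 586, with 2 min left unused.
Replace bahn mi and 2×shrimp tacos with 2×mushroom risotto: the trade gains 12 net, giving 598 at 69 min.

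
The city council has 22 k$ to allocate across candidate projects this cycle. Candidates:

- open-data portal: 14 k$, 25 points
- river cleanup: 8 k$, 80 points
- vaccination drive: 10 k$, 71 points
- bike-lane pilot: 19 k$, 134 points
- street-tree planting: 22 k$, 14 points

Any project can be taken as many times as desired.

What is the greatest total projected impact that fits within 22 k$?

The ratio ordering already packs tightly: 2×river cleanup, 16 k$, 160.

160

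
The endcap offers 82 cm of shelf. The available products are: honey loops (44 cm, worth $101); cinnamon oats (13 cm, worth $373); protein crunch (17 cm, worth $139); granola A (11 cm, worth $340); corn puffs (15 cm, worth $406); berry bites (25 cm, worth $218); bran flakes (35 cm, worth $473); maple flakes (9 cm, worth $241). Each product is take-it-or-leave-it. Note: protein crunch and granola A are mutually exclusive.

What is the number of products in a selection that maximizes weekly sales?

Optimal total is 1592.
cinnamon oats + granola A + corn puffs + bran flakes hits 1592 at 74 cm.
All optima have 4 products.

4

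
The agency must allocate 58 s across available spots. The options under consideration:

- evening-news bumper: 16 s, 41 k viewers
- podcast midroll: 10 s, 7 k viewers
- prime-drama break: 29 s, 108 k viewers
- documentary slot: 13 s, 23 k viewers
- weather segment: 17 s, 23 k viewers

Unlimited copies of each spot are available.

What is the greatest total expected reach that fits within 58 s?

216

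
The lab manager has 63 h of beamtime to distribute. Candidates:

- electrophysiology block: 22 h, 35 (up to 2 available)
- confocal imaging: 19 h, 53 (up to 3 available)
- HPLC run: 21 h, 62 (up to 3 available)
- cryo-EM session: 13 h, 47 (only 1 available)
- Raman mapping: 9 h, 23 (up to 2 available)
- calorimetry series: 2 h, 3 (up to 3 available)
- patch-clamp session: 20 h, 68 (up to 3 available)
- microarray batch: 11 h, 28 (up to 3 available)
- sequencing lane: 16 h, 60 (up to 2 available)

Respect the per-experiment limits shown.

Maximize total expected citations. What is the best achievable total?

Density check — sequencing lane 3.75, cryo-EM session 3.62, patch-clamp session 3.40 are the best per h.
Taking the top-ratio experiments first gives cryo-EM session + 2×Raman mapping + 2×sequencing lane for 213 (63 h).
Replace cryo-EM session and 2×Raman mapping with patch-clamp session + microarray batch: the trade gains 3 net, giving 216 at 63 h.
Every other selection either busts 63 h or exceeds an availability limit or fails to beat 216.

216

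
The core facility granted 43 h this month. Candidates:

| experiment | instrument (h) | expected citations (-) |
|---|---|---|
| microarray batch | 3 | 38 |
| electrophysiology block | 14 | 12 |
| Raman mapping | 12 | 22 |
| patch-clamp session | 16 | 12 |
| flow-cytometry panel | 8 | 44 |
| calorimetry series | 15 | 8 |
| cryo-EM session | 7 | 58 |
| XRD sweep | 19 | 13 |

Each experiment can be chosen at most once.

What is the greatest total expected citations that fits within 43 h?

Microarray batch + Raman mapping + flow-cytometry panel + cryo-EM session uses 30 of the 43 h and totals 162.

162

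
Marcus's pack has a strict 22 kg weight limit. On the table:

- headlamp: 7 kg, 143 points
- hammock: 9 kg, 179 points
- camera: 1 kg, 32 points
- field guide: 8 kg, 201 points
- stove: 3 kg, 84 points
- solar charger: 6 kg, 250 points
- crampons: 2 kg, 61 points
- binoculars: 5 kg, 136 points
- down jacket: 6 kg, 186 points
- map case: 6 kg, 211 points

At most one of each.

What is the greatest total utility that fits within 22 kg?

763

Filling by ratio: camera + solar charger + crampons + down jacket + map case for 740, with 1 kg left unused.
The 2 kg tied up in crampons is better spent on stove — total rises to 763 (22 kg).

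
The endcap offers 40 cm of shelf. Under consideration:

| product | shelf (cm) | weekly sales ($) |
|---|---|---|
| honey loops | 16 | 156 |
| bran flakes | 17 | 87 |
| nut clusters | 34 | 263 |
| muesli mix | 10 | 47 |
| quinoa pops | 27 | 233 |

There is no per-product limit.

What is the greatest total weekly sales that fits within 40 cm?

312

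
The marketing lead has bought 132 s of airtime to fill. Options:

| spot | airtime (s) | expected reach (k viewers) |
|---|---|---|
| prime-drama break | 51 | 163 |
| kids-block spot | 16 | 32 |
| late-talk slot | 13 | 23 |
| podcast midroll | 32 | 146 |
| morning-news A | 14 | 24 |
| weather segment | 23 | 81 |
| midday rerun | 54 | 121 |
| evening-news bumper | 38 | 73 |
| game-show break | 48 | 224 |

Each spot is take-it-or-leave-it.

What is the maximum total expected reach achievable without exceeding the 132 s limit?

Ranking by ratio (expected reach/s): game-show break 4.67, podcast midroll 4.56, weather segment 3.52.
Greedy by ratio would take kids-block spot + late-talk slot + podcast midroll + weather segment + game-show break: 132 s used, total 506.
Replace kids-block spot and late-talk slot and weather segment with prime-drama break: the trade gains 27 net, giving 533 at 131 s.

533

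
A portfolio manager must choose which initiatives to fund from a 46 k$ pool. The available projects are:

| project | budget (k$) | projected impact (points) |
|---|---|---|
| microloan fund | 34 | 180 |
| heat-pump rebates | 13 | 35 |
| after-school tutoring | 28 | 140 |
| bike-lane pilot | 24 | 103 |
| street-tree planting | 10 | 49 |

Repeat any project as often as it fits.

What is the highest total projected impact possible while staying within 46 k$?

229

Best packing: microloan fund + street-tree planting — 44 k$, 229 total.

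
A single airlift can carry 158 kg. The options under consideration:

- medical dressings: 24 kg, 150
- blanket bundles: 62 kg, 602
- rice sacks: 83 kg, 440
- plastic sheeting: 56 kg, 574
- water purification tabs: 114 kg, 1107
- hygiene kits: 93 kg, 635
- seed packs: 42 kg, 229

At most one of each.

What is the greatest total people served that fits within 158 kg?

1336

A density-first pass picks medical dressings + blanket bundles + plastic sheeting — 1326 at 142 kg.
But water purification tabs + seed packs fits in 156 kg and reaches 1336.
An exhaustive check of the 128 subsets confirms 1336.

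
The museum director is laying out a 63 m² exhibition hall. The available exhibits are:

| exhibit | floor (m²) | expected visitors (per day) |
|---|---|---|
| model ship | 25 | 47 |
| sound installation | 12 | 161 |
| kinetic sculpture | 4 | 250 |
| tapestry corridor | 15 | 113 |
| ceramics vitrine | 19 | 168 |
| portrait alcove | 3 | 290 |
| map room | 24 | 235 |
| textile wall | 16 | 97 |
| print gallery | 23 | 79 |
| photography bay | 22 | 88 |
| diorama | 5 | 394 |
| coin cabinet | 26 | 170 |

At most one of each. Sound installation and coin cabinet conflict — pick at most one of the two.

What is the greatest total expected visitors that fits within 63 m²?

Best packing: sound installation + kinetic sculpture + tapestry corridor + portrait alcove + map room + diorama — 63 m², 1443 total.
The closest alternative, sound installation + kinetic sculpture + tapestry corridor + ceramics vitrine + portrait alcove + diorama, reaches only 1376.

1443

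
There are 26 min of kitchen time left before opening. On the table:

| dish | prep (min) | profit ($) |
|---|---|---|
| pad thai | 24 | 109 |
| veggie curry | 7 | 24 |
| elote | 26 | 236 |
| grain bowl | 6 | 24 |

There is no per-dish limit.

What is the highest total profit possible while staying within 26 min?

236

Ranking by ratio (profit/min): elote 9.08, pad thai 4.54, grain bowl 4.00.
Best packing: elote — 26 min, 236 total.
That's the maximum — no swap from here does better than 236.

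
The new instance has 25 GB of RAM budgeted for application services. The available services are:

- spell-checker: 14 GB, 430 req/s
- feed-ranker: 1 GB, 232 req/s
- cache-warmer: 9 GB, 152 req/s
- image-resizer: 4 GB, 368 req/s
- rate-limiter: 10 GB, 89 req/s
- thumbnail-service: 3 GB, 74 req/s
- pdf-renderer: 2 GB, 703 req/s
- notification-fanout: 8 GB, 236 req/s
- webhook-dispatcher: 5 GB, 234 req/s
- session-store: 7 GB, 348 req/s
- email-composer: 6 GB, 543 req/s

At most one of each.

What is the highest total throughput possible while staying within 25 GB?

Best packing: feed-ranker + image-resizer + pdf-renderer + webhook-dispatcher + session-store + email-composer — 25 GB, 2428 total.
Runner-up feed-ranker + image-resizer + thumbnail-service + pdf-renderer + session-store + email-composer tops out at 2268.

2428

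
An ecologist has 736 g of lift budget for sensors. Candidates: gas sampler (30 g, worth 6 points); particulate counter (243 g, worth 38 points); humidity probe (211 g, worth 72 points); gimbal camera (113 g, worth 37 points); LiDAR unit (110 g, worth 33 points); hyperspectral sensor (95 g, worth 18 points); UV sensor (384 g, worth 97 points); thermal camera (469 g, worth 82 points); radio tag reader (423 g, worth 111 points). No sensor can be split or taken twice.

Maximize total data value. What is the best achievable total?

208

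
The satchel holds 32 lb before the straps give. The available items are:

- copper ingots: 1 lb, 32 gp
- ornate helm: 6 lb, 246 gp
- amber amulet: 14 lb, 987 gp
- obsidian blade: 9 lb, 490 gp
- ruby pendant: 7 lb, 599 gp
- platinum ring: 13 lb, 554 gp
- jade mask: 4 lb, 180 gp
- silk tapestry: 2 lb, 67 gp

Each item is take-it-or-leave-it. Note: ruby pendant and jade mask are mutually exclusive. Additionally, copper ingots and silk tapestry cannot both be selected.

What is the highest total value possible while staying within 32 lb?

2143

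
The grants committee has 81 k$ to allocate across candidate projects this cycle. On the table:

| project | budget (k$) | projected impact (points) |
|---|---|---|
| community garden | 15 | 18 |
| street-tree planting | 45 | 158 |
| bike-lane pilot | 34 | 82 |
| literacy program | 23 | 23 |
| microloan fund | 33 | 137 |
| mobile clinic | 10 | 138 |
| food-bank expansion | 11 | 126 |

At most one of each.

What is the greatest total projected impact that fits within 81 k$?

440

By projected impact per k$: mobile clinic 13.80, food-bank expansion 11.45, microloan fund 4.15 lead.
Greedy by ratio would take community garden + microloan fund + mobile clinic + food-bank expansion: 69 k$ used, total 419.
Replace microloan fund with street-tree planting: the trade gains 21 net, giving 440 at 81 k$.
An exhaustive check of the 128 subsets confirms 440.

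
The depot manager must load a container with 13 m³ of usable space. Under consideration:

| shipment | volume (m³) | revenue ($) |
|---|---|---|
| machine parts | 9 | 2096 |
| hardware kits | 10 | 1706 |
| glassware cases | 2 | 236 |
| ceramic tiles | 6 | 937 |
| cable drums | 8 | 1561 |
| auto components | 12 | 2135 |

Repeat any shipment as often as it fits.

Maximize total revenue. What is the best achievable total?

2568

Taking machine parts + 2×glassware cases: 13 m³ used, 2568 in revenue.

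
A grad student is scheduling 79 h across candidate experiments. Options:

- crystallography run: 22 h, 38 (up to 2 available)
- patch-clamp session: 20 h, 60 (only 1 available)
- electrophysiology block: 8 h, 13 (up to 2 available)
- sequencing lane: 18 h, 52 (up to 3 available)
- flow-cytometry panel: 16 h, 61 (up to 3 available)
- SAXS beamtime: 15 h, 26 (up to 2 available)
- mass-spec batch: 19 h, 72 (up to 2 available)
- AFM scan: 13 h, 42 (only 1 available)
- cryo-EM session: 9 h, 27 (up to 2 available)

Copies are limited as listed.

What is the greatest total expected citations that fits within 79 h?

Density check — flow-cytometry panel 3.81, mass-spec batch 3.79, AFM scan 3.23, patch-clamp session 3.00 are the best per h.
Greedy by ratio would take 3×flow-cytometry panel + mass-spec batch + cryo-EM session: 76 h used, total 282.
Replace flow-cytometry panel with mass-spec batch: the trade gains 11 net, giving 293 at 79 h.
Nothing else within 79 h beats 293.

293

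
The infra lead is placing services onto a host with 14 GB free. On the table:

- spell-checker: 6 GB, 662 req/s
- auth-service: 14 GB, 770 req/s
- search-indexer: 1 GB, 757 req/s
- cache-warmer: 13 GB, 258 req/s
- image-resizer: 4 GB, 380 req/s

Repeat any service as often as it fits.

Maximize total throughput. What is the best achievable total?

10598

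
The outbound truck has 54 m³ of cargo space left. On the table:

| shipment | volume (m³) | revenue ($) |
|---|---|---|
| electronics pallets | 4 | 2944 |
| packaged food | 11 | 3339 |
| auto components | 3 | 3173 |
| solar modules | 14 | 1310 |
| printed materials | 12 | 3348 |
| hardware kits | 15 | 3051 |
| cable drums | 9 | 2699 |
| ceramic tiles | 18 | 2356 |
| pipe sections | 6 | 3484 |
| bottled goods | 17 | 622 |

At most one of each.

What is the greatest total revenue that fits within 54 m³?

19339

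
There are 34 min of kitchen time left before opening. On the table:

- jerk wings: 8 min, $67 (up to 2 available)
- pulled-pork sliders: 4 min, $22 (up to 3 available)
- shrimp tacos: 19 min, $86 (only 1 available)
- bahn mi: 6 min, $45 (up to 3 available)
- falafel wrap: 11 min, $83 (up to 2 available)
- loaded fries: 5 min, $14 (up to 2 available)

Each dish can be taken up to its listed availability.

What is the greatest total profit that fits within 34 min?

269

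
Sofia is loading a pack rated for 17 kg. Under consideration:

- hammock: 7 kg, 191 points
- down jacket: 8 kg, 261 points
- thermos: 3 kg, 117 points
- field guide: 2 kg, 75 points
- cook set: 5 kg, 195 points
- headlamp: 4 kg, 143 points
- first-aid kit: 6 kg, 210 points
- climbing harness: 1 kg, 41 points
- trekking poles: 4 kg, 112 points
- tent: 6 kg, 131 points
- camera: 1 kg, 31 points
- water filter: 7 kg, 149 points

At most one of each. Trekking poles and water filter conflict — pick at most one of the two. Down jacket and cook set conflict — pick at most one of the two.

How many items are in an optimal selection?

5

Best achievable utility is 638.
For example thermos + field guide + cook set + first-aid kit + climbing harness achieves it, using 17 kg.
Every optimal selection uses 5 items.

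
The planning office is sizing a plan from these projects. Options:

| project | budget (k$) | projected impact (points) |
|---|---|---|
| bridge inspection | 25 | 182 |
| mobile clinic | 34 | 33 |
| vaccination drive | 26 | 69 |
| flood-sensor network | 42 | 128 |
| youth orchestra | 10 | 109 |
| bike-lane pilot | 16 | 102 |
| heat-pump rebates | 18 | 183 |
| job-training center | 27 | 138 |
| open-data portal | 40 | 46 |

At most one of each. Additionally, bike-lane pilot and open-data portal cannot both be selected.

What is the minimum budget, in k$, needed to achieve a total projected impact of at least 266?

28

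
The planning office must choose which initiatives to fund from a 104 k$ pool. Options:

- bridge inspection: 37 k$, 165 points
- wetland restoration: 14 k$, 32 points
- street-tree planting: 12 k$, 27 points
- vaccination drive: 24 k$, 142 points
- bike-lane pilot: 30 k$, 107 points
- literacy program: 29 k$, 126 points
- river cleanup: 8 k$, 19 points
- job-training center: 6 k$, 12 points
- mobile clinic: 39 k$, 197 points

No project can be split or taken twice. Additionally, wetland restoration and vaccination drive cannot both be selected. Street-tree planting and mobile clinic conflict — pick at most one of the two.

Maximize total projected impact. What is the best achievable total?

The ratio ordering already packs tightly: bridge inspection + vaccination drive + mobile clinic, 100 k$, 504.

504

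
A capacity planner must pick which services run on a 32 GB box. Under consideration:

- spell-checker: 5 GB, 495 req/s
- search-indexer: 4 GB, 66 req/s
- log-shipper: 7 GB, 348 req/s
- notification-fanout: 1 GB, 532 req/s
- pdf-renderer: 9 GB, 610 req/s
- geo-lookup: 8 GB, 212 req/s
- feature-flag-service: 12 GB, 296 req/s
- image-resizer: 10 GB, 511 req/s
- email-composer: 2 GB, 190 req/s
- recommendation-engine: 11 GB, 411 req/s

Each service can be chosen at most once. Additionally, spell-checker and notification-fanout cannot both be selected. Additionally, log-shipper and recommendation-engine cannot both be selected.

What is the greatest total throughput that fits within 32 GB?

2191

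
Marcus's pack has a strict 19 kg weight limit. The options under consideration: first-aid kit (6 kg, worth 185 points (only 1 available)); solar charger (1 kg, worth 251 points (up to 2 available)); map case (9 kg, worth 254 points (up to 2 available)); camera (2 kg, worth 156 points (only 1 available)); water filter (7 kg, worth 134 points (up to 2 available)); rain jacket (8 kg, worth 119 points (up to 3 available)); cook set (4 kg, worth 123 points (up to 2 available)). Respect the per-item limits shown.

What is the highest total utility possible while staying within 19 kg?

1097

Density check — solar charger 251.00, camera 78.00, first-aid kit 30.83, cook set 30.75 are the best per kg.
The ratio heuristic lands on first-aid kit + 2×solar charger + camera + 2×cook set (1089) but leaves 1 kg idle.
Dropping 2×cook set frees 8 kg; slotting in map case (9 kg) lifts the total to 1097 at 19 kg.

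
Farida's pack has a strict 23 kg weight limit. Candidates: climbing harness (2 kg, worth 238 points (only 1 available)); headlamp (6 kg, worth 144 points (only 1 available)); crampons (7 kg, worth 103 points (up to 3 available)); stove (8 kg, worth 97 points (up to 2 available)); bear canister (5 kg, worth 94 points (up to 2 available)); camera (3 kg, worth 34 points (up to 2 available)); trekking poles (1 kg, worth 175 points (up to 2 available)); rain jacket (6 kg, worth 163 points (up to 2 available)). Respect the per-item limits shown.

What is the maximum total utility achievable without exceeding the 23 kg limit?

1058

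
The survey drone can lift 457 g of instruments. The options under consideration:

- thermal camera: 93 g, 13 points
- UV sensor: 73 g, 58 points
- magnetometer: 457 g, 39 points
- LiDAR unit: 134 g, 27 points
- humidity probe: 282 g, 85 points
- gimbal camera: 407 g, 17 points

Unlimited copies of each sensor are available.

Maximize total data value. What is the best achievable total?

348

6×UV sensor uses 438 of the 457 g and totals 348.
Every other selection either busts 457 g or fails to beat 348.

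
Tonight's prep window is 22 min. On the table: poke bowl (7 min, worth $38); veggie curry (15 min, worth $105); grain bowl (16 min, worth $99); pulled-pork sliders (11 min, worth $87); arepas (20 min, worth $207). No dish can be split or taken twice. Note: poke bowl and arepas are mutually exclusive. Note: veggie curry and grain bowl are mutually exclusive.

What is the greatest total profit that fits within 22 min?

207

Best packing: arepas — 20 min, 207 total.
The spare 2 min is too small for any remaining dish, and no feasible exchange beats 207.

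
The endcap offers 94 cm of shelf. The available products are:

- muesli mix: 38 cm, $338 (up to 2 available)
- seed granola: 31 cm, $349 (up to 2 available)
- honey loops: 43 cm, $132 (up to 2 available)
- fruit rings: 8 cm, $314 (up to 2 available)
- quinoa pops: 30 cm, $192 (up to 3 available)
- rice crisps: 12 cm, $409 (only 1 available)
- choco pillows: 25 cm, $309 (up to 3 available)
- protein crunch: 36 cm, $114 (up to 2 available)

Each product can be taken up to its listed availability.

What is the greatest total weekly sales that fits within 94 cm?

1735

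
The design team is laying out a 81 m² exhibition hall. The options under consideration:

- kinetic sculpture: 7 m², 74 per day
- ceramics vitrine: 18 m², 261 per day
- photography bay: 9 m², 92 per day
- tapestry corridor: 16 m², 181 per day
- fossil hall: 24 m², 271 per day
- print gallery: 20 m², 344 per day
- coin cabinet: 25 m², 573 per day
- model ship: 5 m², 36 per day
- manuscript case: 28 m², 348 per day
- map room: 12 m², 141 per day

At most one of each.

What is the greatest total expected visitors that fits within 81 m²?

1359

Ranking by ratio (expected visitors/m²): coin cabinet 22.92, print gallery 17.20, ceramics vitrine 14.50, manuscript case 12.43.
The ratio heuristic lands on ceramics vitrine + print gallery + coin cabinet + model ship + map room (1355) but leaves 1 m² idle.
Dropping model ship and map room frees 17 m²; slotting in tapestry corridor (16 m²) lifts the total to 1359 at 79 m².
Runner-up ceramics vitrine + print gallery + coin cabinet + model ship + map room tops out at 1355.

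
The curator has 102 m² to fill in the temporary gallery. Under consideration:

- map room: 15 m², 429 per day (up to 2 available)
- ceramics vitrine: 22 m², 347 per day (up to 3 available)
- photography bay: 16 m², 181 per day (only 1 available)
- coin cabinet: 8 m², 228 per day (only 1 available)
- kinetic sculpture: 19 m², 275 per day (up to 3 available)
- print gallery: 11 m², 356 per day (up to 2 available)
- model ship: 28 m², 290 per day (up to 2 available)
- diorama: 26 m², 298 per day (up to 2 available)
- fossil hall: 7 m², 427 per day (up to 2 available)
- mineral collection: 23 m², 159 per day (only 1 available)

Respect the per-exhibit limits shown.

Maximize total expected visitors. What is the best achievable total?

Ranking by ratio (expected visitors/m²): fossil hall 61.00, print gallery 32.36, map room 28.60.
Best packing: 2×map room + ceramics vitrine + coin cabinet + 2×print gallery + 2×fossil hall — 96 m², 2999 total.
Nothing else within 102 m² beats 2999.

2999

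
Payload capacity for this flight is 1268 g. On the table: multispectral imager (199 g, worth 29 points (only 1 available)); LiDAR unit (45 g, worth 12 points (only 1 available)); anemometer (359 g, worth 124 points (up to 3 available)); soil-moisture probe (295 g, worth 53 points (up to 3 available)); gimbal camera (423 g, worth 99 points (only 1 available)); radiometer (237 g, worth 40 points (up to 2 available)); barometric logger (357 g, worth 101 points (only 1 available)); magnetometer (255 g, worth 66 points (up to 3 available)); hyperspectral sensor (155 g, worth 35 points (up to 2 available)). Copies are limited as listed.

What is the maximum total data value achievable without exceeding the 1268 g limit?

407

Greedy by ratio would take LiDAR unit + 3×anemometer: 1122 g used, total 384.
Replace LiDAR unit with hyperspectral sensor: the trade gains 23 net, giving 407 at 1232 g.
Nothing else within 1268 g beats 407.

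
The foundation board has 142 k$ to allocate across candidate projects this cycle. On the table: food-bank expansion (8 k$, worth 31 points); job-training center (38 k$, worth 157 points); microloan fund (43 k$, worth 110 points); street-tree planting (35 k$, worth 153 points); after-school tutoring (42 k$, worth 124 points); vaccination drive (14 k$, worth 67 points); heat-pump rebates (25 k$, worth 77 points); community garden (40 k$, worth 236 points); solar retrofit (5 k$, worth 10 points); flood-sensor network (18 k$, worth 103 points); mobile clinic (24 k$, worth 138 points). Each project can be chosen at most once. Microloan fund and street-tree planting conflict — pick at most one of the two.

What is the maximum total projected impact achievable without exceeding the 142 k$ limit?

A density-first pass picks food-bank expansion + street-tree planting + vaccination drive + community garden + flood-sensor network + mobile clinic — 728 at 139 k$.
Dropping street-tree planting frees 35 k$; slotting in job-training center (38 k$) lifts the total to 732 at 142 k$.
Runner-up food-bank expansion + street-tree planting + vaccination drive + community garden + flood-sensor network + mobile clinic tops out at 728.

732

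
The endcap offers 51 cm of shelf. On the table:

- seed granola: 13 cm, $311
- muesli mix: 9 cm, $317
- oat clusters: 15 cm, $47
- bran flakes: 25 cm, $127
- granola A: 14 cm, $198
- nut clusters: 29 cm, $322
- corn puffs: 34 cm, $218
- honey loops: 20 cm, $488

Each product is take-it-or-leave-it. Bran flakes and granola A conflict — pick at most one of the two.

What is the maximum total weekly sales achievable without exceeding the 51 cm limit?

1116

Seed granola + muesli mix + honey loops uses 42 of the 51 cm and totals 1116.
Runner-up muesli mix + granola A + honey loops tops out at 1003.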